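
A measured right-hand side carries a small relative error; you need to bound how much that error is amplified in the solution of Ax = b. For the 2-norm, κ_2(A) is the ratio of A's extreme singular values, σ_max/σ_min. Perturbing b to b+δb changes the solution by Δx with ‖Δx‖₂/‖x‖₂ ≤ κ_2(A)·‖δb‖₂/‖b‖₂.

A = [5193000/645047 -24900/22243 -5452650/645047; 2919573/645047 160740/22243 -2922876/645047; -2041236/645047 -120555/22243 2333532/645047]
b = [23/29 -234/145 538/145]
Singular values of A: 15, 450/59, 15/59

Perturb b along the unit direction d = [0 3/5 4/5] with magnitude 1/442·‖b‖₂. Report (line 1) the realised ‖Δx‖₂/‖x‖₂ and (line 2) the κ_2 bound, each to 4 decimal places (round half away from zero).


0.0047
0.1335

largest singular value 15, smallest 15/59
κ = σ_max/σ_min = 15/(15/59) = 59.0000
κ_2(A)·‖δb‖/‖b‖ = 0.1335
solve Ax = b  →  x = [5.7160 -0.4144 5.4049]
‖b‖₂ = 4.1231 and ‖x‖₂ = 7.8776
Δx = A⁻¹·δb where δb = 1/442·4.1231·d; ‖Δx‖ = 0.0367
dividing the unrounded norms, ‖Δx‖/‖x‖ = 0.0047
realised/bound (from unrounded values) ≈ 0.0349


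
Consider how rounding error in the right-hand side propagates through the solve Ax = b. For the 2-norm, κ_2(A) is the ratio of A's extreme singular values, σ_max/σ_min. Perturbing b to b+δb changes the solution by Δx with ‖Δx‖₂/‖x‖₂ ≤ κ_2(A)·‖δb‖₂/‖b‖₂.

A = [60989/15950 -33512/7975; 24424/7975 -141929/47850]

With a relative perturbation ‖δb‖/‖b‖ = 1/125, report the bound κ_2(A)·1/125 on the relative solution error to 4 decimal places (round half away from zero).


M = AᵀA = [244231409/10176100 -38392256/1526415; -38392256/1526415 2422951609/91584900]. tr(M)=549469/10890, det(M)=25411681/10890000
eigenvalues of AᵀA: λ = (tr ± √(tr²−4·det))/2 = 5041/100, 5041/108900
κ_2(A) = √(λ_max/λ_min) = √((5041/100) / (5041/108900)) = 33.0000
worst-case relative error ≤ 33.0000 × 1/125 = 0.2640

0.2640


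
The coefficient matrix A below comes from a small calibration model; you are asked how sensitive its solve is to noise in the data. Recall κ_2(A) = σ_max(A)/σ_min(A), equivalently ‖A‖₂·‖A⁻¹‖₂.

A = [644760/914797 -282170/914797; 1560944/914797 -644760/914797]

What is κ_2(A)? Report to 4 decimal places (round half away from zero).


form AᵀA = [16877287744/4951796161 -7031752560/4951796161; -7031752560/4951796161 2930978500/4951796161] with trace 117208676/29300569 and determinant 25600/29300569
char-poly roots: 4 and 6400/29300569
κ = σ_max/σ_min = 2/(80/5413) = 135.3250

135.3250


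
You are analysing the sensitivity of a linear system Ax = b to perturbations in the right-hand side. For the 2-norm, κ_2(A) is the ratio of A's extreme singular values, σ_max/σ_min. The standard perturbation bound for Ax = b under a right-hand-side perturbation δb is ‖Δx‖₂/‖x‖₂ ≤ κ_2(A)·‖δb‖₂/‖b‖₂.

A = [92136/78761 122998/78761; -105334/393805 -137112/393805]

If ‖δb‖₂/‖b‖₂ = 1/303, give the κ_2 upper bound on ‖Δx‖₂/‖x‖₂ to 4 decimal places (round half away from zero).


AᵀA = [132850276/92256025 177130368/92256025; 177130368/92256025 236176324/92256025]; tr = 14761064/3690241, det = 400/3690241
λ_max, λ_min = (14761064/3690241 ± √217883106026496/13617878638081)/2 = 4, 100/3690241
so κ_2 = √(4 / (100/3690241)) = 384.2000
worst-case relative error ≤ 384.2000 × 1/303 = 1.2680

1.2680


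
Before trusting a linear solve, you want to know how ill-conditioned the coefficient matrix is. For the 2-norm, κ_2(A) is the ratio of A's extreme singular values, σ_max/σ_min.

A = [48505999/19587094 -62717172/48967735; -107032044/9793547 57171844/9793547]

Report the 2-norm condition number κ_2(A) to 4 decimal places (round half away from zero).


351.2750

M = AᵀA = [28659289536145/228229774756 -19105994142774/285287218445; -19105994142774/285287218445 50951182226464/1426436092225]. tr(M)=3184383969929/19743060100, det(M)=1040578564/4935765025
λ_max, λ_min = (3184383969929/19743060100 ± √10139972560658733197122641/389788422112212010000)/2 = 16129/100, 258064/197430601
κ_2(A) = √(λ_max/λ_min) = √((16129/100) / (258064/197430601)) = 351.2750


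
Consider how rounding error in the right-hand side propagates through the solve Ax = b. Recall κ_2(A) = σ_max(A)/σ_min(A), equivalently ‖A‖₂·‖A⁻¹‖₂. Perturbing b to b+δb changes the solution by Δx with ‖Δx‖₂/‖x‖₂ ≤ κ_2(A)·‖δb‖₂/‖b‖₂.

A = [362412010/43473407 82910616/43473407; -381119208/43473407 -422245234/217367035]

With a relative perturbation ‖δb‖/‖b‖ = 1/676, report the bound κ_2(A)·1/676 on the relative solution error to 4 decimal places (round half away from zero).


0.4327

form AᵀA = [328887414624004/2247249840889 369993798024192/11236249204445; 369993798024192/11236249204445 416343987839716/56181246022225] with trace 5138922875336/33421324225 and determinant 369408400/1336852969
eigenvalues of AᵀA: λ = (tr ± √(tr²−4·det))/2 = 3844/25, 2402500/1336852969
κ_2(A) = √(λ_max/λ_min) = √((3844/25) / (2402500/1336852969)) = 292.5040
worst-case relative error ≤ 292.5040 × 1/676 = 0.4327


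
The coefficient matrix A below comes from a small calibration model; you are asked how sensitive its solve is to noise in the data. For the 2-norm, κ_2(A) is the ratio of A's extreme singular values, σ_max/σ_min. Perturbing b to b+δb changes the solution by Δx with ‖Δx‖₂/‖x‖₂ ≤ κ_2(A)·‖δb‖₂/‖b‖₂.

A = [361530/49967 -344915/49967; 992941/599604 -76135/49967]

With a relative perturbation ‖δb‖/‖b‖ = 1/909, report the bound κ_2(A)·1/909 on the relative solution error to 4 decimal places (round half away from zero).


0.2843

AᵀA = [19807299319081/359524956816 -1571963002435/29960413068; -1571963002435/29960413068 124762895450/2496701089]; tr = 44914573441/427496976, det = 70644025/427496976
char-poly roots: 1681/16 and 42025/26718561
κ = σ_max/σ_min = (41/4)/(205/5169) = 258.4500
worst-case relative error ≤ 258.4500 × 1/909 = 0.2843


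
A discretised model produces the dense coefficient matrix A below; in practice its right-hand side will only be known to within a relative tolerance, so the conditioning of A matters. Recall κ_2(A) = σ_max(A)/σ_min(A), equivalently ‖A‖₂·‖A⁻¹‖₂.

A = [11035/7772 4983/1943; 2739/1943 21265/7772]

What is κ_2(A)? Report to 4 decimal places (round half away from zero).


form AᵀA = [287521/71824 33660/4489; 33660/4489 1010089/71824] with trace 648805/35912 and determinant 83521/1149184
char-poly roots: 289/16 and 289/71824
κ_2(A) = √(λ_max/λ_min) = √((289/16) / (289/71824)) = 67.0000

67.0000


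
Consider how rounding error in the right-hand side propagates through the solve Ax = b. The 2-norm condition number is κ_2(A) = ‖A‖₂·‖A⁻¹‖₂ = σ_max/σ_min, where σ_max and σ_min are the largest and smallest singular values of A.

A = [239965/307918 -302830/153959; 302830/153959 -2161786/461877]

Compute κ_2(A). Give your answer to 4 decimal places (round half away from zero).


136.6500

M = AᵀA = [2511285425/561026596 -4518677845/420769947; -4518677845/420769947 32536525384/1262309841]. tr(M)=903832369/29877156, det(M)=366025/7469289
λ_max, λ_min = (903832369/29877156 ± √816737978675753761/892644450648336)/2 = 121/4, 12100/7469289
so κ_2 = √((121/4) / (12100/7469289)) = 136.6500


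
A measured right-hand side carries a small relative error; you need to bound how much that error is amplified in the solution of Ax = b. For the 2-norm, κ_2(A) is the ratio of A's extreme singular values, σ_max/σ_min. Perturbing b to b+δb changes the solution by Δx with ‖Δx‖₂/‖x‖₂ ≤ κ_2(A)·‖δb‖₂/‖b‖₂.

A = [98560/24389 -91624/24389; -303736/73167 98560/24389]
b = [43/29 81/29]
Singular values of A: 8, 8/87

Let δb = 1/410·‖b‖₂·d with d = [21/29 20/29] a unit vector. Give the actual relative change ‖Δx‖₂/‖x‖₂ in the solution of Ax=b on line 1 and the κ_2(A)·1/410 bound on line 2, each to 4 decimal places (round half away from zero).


0.0026
0.2122

from the listed singular values, σ₁ = 8, σ_n = 8/87
condition number: 8 ÷ (8/87) = 87.0000
bound on ‖Δx‖/‖x‖: κ·ε = 87.0000·1/410 = 0.2122
solve Ax = b  →  x = [22.4095 23.7112]
‖b‖₂ = 3.1623 and ‖x‖₂ = 32.6252
re-solving with b+δb shifts x by Δx of norm 0.0839
dividing the unrounded norms, ‖Δx‖/‖x‖ = 0.0026
realised/bound (from unrounded values) ≈ 0.0121


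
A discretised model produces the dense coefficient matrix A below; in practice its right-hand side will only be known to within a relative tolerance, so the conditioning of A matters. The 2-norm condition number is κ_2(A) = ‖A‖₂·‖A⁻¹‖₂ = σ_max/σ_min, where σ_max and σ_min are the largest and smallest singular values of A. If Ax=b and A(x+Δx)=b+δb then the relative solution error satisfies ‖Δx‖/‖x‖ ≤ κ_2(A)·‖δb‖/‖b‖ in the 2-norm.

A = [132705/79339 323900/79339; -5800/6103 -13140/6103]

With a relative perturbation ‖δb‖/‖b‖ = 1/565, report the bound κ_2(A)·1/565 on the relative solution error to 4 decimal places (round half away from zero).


0.1588

AᵀA = [80608225/21780889 193297500/21780889; 193297500/21780889 463981600/21780889]; tr = 3222425/128881, det = 10000/128881
λ_max, λ_min = (3222425/128881 ± √10378867640625/16610312161)/2 = 25, 400/128881
κ = σ_max/σ_min = 5/(20/359) = 89.7500
worst-case relative error ≤ 89.7500 × 1/565 = 0.1588


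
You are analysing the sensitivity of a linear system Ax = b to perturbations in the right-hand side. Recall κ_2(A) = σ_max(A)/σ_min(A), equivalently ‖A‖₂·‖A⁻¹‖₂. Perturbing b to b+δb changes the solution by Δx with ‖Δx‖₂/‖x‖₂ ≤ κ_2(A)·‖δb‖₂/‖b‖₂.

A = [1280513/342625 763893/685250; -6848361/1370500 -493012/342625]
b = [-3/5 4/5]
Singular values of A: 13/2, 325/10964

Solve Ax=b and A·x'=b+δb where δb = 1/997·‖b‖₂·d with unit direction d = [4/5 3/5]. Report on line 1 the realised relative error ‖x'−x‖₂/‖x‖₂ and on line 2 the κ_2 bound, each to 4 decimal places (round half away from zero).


σ_max = 13/2, σ_min = 325/10964
κ_2(A) = (13/2) / (325/10964) = 219.2800
perturbation bound = 219.2800·1/997 = 0.2199
solve Ax = b  →  x = [-0.1477 -0.0431]
‖b‖₂ = 1.0000 and ‖x‖₂ = 0.1538
δb = ε·‖b‖·d = [0.0008 0.0006]; solving A·Δx = δb gives ‖Δx‖ = 0.0338
realised ‖Δx‖/‖x‖ = 0.2199
tightness: 0.2199 against a bound of 0.2199; the bound is attained (ratio 1)

0.2199
0.2199


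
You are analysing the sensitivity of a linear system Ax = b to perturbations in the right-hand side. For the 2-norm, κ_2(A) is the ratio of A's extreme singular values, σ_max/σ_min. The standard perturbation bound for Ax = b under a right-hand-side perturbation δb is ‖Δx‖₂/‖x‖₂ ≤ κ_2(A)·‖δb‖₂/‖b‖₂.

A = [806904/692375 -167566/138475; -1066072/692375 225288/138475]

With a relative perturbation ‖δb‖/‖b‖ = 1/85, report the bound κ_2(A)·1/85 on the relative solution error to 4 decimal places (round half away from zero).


form AᵀA = [71504142976/19175325625 -15015316176/3835065125; -15015316176/3835065125 3153321892/767013025] with trace 178760036/22800625 and determinant 614656/570015625
λ_max, λ_min = (178760036/22800625 ± √31952908144167696/519868500390625)/2 = 196/25, 3136/22800625
κ_2(A) = √(λ_max/λ_min) = √((196/25) / (3136/22800625)) = 238.7500
worst-case relative error ≤ 238.7500 × 1/85 = 2.8088

2.8088


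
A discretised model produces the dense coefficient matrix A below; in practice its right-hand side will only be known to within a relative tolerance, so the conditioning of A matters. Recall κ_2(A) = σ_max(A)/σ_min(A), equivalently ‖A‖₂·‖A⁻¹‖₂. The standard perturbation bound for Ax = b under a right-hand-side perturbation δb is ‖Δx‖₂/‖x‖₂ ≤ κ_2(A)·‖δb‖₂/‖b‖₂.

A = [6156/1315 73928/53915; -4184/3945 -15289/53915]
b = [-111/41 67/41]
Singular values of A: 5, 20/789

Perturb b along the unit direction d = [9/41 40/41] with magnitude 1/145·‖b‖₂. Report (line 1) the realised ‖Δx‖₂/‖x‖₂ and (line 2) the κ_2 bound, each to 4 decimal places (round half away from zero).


σ_max = 5, σ_min = 20/789
condition number: 5 ÷ (20/789) = 197.2500
worst-case relative error ≤ 197.2500 × 1/145 = 1.3603
solve Ax = b  →  x = [-11.6220 37.7040]
‖b‖₂ = 3.1623 and ‖x‖₂ = 39.4546
Δx = A⁻¹·δb where δb = 1/145·3.1623·d; ‖Δx‖ = 0.8604
relative error = 0.0218
tightness: 0.0218 against a bound of 1.3603 (unrounded ratio ≈ 0.0160)

0.0218
1.3603


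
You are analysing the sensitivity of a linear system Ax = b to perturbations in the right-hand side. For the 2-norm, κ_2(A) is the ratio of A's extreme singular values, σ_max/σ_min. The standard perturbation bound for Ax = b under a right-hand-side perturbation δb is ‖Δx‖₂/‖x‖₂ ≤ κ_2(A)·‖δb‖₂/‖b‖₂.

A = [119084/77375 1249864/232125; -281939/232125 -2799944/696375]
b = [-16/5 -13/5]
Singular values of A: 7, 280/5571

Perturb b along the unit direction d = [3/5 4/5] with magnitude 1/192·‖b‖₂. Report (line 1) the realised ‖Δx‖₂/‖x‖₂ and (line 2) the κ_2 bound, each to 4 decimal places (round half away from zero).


from the listed singular values, σ₁ = 7, σ_n = 280/5571
κ_2(A) = 7 / (280/5571) = 139.2750
worst-case relative error ≤ 139.2750 × 1/192 = 0.7254
solve Ax = b  →  x = [76.3623 -22.4211]
‖b‖ = 4.1231, ‖x‖ = 79.5858
δb = ε·‖b‖·d = [0.0129 0.0172]; solving A·Δx = δb gives ‖Δx‖ = 0.4273
realised ‖Δx‖/‖x‖ = 0.0054
tightness: 0.0054 against a bound of 0.7254 (unrounded ratio ≈ 0.0074)

0.0054
0.7254


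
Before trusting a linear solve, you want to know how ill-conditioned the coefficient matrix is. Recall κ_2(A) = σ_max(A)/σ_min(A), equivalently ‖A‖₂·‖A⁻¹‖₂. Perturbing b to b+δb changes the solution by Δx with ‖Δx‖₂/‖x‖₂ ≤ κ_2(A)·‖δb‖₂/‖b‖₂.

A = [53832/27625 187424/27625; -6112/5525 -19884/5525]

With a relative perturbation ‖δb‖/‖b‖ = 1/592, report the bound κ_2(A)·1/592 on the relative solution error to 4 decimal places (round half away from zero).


AᵀA = [13258816/2640625 45424512/2640625; 45424512/2640625 155751184/2640625]; tr = 270416/4225, det = 1024/4225
solving λ² − 270416/4225·λ + 1024/4225 = 0 gives λ = 64, 16/4225
κ_2(A) = √(λ_max/λ_min) = √(64 / (16/4225)) = 130.0000
bound on ‖Δx‖/‖x‖: κ·ε = 130.0000·1/592 = 0.2196

0.2196


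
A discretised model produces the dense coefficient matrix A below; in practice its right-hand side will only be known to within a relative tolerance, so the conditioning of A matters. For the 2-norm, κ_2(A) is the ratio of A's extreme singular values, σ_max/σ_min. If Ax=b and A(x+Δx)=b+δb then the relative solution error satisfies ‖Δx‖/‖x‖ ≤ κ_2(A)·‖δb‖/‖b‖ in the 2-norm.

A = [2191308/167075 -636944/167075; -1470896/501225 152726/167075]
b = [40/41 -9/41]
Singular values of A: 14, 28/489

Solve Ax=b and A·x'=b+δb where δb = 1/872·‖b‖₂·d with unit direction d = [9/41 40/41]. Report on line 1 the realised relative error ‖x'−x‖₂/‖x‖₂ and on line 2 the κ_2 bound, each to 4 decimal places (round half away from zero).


σ_max = 14, σ_min = 28/489
κ_2(A) = 14 / (28/489) = 244.5000
perturbation bound = 244.5000·1/872 = 0.2804
solve Ax = b  →  x = [0.0686 -0.0200]
2-norm of b is 1.0000; of x, 0.0714
Δx = A⁻¹·δb where δb = 1/872·1.0000·d; ‖Δx‖ = 0.0200
realised ‖Δx‖/‖x‖ = 0.2804
realised/bound = 1 exactly: the bound is attained for this b and d

0.2804
0.2804


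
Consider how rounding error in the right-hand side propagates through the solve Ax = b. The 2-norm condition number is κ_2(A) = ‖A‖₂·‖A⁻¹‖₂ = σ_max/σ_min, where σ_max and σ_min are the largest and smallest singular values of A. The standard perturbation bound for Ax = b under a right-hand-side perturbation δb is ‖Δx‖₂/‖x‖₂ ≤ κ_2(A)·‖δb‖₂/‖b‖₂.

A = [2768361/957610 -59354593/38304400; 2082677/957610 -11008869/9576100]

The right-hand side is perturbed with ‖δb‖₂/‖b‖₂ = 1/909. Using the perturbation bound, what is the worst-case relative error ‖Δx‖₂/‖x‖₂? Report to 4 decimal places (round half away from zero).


AᵀA = [240027322253/18340338242 -10241064539253/1467227059360; -10241064539253/1467227059360 218483634269689/58689082374400]; tr = 3413740711001/203076409600, det = 70644025/32492225536
char-poly roots: 1681/100 and 1050625/8123056384
κ = σ_max/σ_min = (41/10)/(1025/90128) = 360.5120
bound on ‖Δx‖/‖x‖: κ·ε = 360.5120·1/909 = 0.3966

0.3966


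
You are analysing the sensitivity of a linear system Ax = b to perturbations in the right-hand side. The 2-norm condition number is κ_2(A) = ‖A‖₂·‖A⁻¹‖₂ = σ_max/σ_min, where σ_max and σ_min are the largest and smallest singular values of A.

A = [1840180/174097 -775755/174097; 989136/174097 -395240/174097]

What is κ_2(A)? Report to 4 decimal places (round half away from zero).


128.0125

M = AᵀA = [15102603664/104878081 -6292300860/104878081; -6292300860/104878081 2622873625/104878081]. tr(M)=17725477289/104878081, det(M)=182790400/104878081
char-poly roots: 169 and 1081600/104878081
so κ_2 = √(169 / (1081600/104878081)) = 128.0125


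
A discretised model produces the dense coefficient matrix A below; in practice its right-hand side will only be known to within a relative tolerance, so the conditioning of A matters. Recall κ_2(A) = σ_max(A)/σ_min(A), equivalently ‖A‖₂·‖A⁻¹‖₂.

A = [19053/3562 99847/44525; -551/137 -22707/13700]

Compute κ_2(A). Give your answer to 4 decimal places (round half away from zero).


M = AᵀA = [568251085/12687844 1183844583/63439220; 1183844583/63439220 9865940041/1268784400]. tr(M)=394621589/7507600, det(M)=707281/30030400
eigenvalues of AᵀA: λ = (tr ± √(tr²−4·det))/2 = 841/16, 841/1876900
so κ_2 = √((841/16) / (841/1876900)) = 342.5000

342.5000


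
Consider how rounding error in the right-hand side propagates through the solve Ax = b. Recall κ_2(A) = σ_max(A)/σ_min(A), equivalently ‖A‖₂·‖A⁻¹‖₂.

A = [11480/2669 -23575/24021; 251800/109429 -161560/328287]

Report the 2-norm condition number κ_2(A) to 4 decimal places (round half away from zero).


form AᵀA = [985961600/41434969 -1996505000/372914721; -1996505000/372914721 4045612225/3356232489] with trace 49915825/1996569 and determinant 40000/1996569
solving λ² − 49915825/1996569·λ + 40000/1996569 = 0 gives λ = 25, 1600/1996569
κ = σ_max/σ_min = 5/(40/1413) = 176.6250

176.6250


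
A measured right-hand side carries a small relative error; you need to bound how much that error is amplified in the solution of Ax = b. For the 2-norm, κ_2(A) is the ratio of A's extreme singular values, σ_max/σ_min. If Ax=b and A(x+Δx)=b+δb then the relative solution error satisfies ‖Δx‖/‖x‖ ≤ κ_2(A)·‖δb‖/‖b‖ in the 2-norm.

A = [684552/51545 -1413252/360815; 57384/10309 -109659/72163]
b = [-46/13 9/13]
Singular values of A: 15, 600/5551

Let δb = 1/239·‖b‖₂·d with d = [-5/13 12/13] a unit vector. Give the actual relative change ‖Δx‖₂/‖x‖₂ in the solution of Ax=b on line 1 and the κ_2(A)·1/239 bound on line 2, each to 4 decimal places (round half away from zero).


largest singular value 15, smallest 600/5551
condition number: 15 ÷ (600/5551) = 138.7750
κ_2(A)·‖δb‖/‖b‖ = 0.5806
solve Ax = b  →  x = [4.9889 17.8192]
2-norm of b is 3.6056; of x, 18.5044
re-solving with b+δb shifts x by Δx of norm 0.1396
dividing the unrounded norms, ‖Δx‖/‖x‖ = 0.0075
tightness: 0.0075 against a bound of 0.5806 (unrounded ratio ≈ 0.0130)

0.0075
0.5806


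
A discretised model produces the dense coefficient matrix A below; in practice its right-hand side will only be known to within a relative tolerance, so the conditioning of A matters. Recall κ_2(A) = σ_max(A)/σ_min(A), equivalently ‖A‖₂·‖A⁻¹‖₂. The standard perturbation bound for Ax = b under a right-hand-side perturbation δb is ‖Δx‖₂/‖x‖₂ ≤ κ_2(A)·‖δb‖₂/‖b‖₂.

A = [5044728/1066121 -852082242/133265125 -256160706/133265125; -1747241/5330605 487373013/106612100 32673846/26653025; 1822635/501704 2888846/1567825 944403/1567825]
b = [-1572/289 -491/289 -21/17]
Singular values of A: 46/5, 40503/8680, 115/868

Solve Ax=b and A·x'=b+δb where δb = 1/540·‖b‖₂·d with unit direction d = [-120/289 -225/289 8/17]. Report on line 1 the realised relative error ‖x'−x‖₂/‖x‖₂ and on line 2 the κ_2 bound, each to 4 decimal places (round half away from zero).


σ_max = 46/5, σ_min = 115/868
κ = σ_max/σ_min = (46/5)/(115/868) = 69.4400
bound on ‖Δx‖/‖x‖: κ·ε = 69.4400·1/540 = 0.1286
solve Ax = b  →  x = [-0.7719 -6.2623 21.7604]
2-norm of b is 5.8310; of x, 22.6568
δb = ε·‖b‖·d = [-0.0045 -0.0084 0.0051]; solving A·Δx = δb gives ‖Δx‖ = 0.0815
relative error = 0.0036
tightness: 0.0036 against a bound of 0.1286 (unrounded ratio ≈ 0.0280)

0.0036
0.1286


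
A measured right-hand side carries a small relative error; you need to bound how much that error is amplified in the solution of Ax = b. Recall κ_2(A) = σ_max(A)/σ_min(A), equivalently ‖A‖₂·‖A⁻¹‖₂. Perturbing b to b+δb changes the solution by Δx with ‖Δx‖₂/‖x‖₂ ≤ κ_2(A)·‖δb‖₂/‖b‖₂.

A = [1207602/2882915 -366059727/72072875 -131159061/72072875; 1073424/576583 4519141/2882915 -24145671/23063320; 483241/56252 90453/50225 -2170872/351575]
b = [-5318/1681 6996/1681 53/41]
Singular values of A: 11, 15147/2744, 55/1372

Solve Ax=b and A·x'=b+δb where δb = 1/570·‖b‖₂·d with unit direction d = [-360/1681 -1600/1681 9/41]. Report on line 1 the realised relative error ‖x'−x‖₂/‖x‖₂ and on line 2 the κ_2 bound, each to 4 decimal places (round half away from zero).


0.0031
0.4814

from the listed singular values, σ₁ = 11, σ_n = 55/1372
condition number: 11 ÷ (55/1372) = 274.4000
worst-case relative error ≤ 274.4000 × 1/570 = 0.4814
solve Ax = b  →  x = [-44.7564 17.4895 -57.3762]
‖b‖₂ = 5.3852 and ‖x‖₂ = 74.8401
with δb = [-0.0020 -0.0090 0.0021], A·Δx = δb → ‖Δx‖ = 0.2357
relative error = 0.0031
so the bound overstates the realised error by a factor of ≈ 152.8720 (computed from the unrounded values)


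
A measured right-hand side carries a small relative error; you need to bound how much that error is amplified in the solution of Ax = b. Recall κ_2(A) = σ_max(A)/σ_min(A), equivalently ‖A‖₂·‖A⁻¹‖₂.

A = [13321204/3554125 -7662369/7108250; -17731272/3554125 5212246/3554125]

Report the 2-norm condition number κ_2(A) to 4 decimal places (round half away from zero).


AᵀA = [19674099309904/505272180625 -5738229673722/505272180625; -5738229673722/505272180625 6695277286009/2021088722500]; tr = 136626679241/3233741956, det = 11424400/808435489
solving λ² − 136626679241/3233741956·λ + 11424400/808435489 = 0 gives λ = 169/4, 270400/808435489
so κ_2 = √((169/4) / (270400/808435489)) = 355.4125

355.4125


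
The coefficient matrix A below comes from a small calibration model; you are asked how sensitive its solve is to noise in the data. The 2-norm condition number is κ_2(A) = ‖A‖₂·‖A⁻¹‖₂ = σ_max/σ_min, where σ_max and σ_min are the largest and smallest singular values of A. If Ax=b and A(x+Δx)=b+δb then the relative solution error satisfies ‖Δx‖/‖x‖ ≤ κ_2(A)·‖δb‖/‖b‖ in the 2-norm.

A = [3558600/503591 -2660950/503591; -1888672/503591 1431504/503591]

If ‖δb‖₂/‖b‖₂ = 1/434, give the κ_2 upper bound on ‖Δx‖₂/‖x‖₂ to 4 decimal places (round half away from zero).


0.8532

M = AᵀA = [56161646656/877522129 -42120754992/877522129; -42120754992/877522129 31591206244/877522129]. tr(M)=87752852900/877522129, det(M)=64000000/877522129
solving λ² − 87752852900/877522129·λ + 64000000/877522129 = 0 gives λ = 100, 640000/877522129
κ_2(A) = √(λ_max/λ_min) = √(100 / (640000/877522129)) = 370.2875
bound on ‖Δx‖/‖x‖: κ·ε = 370.2875·1/434 = 0.8532


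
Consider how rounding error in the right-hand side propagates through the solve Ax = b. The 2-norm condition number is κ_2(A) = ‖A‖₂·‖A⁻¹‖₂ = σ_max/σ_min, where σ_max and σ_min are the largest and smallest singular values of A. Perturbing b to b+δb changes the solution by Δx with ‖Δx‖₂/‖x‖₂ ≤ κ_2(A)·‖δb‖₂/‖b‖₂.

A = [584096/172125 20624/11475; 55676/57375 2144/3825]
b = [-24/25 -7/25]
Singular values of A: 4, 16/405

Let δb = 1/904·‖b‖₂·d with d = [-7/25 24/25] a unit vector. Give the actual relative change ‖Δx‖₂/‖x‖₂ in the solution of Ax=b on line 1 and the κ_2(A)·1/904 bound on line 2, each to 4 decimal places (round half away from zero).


σ_max = 4, σ_min = 16/405
κ = σ_max/σ_min = 4/(16/405) = 101.2500
κ_2(A)·‖δb‖/‖b‖ = 0.1120
solve Ax = b  →  x = [-0.2206 -0.1176]
‖b‖ = 1.0000, ‖x‖ = 0.2500
with δb = [-0.0003 0.0011], A·Δx = δb → ‖Δx‖ = 0.0280
realised ‖Δx‖/‖x‖ = 0.1120
realised/bound = 1 exactly: the bound is attained for this b and d

0.1120
0.1120


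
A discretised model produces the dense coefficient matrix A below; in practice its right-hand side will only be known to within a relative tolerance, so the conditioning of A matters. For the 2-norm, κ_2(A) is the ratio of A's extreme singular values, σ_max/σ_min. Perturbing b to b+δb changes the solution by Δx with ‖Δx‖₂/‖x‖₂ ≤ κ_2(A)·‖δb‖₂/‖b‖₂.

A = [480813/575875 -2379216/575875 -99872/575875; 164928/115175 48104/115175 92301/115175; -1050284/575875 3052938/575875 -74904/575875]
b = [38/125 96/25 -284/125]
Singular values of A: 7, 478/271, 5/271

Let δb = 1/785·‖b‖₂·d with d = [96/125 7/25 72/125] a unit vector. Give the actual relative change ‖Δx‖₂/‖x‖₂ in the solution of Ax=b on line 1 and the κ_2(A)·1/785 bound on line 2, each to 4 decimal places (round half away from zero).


0.1351
0.4833

largest singular value 7, smallest 5/271
condition number: 7 ÷ (5/271) = 379.4000
worst-case relative error ≤ 379.4000 × 1/785 = 0.4833
solve Ax = b  →  x = [2.0009 0.2860 1.0672]
‖b‖ = 4.4721, ‖x‖ = 2.2857
with δb = [0.0044 0.0016 0.0033], A·Δx = δb → ‖Δx‖ = 0.3088
realised ‖Δx‖/‖x‖ = 0.1351
so the bound overstates the realised error by a factor of ≈ 3.5777 (computed from the unrounded values)


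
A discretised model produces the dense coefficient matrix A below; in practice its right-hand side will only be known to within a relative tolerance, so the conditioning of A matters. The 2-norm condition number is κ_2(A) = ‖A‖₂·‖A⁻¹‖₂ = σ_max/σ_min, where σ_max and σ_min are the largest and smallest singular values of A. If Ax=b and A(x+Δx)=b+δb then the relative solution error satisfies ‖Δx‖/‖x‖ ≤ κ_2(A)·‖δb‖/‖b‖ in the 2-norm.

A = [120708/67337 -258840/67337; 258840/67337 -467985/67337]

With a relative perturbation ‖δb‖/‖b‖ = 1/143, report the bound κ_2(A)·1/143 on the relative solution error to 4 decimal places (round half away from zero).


0.2444

form AᵀA = [282244176/15689521 -527257080/15689521; -527257080/15689521 989647425/15689521] with trace 4401009/54289 and determinant 291600/54289
char-poly roots: 81 and 3600/54289
σ_max=√81=9, σ_min=√(3600/54289)=(60/233) → κ = 34.9500
bound on ‖Δx‖/‖x‖: κ·ε = 34.9500·1/143 = 0.2444


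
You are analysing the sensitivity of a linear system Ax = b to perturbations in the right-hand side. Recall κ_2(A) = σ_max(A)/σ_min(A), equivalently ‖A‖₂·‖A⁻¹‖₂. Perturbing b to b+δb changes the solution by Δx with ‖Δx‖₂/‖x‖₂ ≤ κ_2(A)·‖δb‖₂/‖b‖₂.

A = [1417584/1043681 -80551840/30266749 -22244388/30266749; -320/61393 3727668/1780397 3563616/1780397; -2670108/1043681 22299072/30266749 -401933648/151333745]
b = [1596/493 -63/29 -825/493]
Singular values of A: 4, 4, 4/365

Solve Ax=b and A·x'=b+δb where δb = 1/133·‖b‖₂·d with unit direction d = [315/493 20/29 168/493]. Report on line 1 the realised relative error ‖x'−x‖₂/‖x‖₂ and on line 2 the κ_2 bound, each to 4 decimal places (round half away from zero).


largest singular value 4, smallest 4/365
κ_2(A) = 4 / (4/365) = 365.0000
perturbation bound = 365.0000·1/133 = 2.7444
solve Ax = b  →  x = [0.5431 -0.8998 -0.1427]
‖b‖₂ = 4.2426 and ‖x‖₂ = 1.0607
δb = ε·‖b‖·d = [0.0204 0.0220 0.0109]; solving A·Δx = δb gives ‖Δx‖ = 2.9108
realised ‖Δx‖/‖x‖ = 2.7444
tightness: 2.7444 against a bound of 2.7444; the bound is attained (ratio 1)

2.7444
2.7444


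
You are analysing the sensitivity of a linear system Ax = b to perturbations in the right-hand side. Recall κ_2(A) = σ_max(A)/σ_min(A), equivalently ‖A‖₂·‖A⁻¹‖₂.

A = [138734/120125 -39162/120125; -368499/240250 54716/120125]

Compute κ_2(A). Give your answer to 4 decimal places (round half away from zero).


153.7600

M = AᵀA = [8511200161/2308802500 -620579862/577200625; -620579862/577200625 181100116/577200625]. tr(M)=14776961/3694084, det(M)=625/923521
λ_max, λ_min = (14776961/3694084 ± √218321635555521/13646256599056)/2 = 4, 625/3694084
κ = σ_max/σ_min = 2/(25/1922) = 153.7600


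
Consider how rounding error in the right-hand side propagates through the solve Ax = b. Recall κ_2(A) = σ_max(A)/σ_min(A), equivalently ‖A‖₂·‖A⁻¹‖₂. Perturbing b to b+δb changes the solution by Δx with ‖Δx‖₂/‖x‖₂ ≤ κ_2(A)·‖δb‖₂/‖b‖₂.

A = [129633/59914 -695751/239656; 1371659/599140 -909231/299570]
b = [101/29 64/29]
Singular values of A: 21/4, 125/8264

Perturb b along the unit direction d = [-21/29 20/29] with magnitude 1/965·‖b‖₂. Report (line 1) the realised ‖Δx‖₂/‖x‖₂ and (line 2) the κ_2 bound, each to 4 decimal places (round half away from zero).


from the listed singular values, σ₁ = 21/4, σ_n = 125/8264
condition number: (21/4) ÷ (125/8264) = 347.0880
bound on ‖Δx‖/‖x‖: κ·ε = 347.0880·1/965 = 0.3597
solve Ax = b  →  x = [-52.4325 -40.2767]
2-norm of b is 4.1231; of x, 66.1164
Δx = A⁻¹·δb where δb = 1/965·4.1231·d; ‖Δx‖ = 0.2825
realised ‖Δx‖/‖x‖ = 0.0043
realised/bound (from unrounded values) ≈ 0.0119

0.0043
0.3597


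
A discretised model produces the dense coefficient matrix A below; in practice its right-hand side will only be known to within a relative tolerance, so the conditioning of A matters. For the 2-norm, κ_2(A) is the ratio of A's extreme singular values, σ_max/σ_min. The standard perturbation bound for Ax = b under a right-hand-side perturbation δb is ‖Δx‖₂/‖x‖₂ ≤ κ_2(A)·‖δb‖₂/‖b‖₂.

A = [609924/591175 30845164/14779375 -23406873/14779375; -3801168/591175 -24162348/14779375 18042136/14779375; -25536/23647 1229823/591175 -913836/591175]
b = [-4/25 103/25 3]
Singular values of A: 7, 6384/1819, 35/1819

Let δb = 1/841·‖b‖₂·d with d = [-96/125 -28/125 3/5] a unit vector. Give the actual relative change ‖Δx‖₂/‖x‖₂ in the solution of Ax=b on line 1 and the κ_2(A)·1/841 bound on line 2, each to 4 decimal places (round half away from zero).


from the listed singular values, σ₁ = 7, σ_n = 35/1819
κ_2(A) = 7 / (35/1819) = 363.8000
κ_2(A)·‖δb‖/‖b‖ = 0.4326
solve Ax = b  →  x = [-0.8562 31.6383 41.2356]
‖b‖ = 5.0990, ‖x‖ = 51.9816
with δb = [-0.0047 -0.0014 0.0036], A·Δx = δb → ‖Δx‖ = 0.3151
dividing the unrounded norms, ‖Δx‖/‖x‖ = 0.0061
so the bound overstates the realised error by a factor of ≈ 71.3610 (computed from the unrounded values)

0.0061
0.4326


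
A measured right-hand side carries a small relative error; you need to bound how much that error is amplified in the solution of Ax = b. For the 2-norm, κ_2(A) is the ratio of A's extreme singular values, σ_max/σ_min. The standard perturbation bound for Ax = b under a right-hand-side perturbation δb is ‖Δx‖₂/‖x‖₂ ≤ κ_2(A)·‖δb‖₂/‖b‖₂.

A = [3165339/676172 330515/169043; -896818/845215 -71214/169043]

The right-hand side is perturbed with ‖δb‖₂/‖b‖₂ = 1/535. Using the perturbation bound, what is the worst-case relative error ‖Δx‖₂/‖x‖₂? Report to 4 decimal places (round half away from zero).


form AᵀA = [156664363489/6799651600 3263785893/339982580; 3263785893/339982580 68002141/16999129] with trace 183865219889/6799651600 and determinant 714025/67996516
char-poly roots: 676/25 and 105625/271986064
κ = σ_max/σ_min = (26/5)/(325/16492) = 263.8720
κ_2(A)·‖δb‖/‖b‖ = 0.4932

0.4932


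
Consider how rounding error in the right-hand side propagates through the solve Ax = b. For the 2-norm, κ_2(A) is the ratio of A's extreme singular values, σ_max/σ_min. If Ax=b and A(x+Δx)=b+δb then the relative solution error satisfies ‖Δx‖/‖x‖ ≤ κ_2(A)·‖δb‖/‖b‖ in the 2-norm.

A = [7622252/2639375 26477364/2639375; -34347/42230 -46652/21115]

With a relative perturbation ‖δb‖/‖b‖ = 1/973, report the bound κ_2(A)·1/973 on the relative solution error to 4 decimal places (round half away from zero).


0.0662

M = AᵀA = [149213546161/16576562500 127504788138/4144140625; 127504788138/4144140625 437273763616/4144140625]. tr(M)=3037293761/26522500, det(M)=524318404/165765625
char-poly roots: 11449/100 and 183184/6630625
κ_2(A) = √(λ_max/λ_min) = √((11449/100) / (183184/6630625)) = 64.3750
bound on ‖Δx‖/‖x‖: κ·ε = 64.3750·1/973 = 0.0662


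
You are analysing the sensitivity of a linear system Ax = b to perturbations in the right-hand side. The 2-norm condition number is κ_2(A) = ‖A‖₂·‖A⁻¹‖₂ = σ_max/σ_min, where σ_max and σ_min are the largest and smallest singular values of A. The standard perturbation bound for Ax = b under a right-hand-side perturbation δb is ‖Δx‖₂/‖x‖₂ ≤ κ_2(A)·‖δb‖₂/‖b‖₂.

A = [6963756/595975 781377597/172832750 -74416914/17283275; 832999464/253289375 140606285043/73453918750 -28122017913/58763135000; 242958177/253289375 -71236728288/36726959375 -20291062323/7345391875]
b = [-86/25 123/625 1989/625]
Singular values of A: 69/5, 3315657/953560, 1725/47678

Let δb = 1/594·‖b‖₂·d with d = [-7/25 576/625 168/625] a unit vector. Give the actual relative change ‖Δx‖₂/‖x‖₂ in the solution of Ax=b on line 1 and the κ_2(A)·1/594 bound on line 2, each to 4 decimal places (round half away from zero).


0.0039
0.6421

largest singular value 69/5, smallest 1725/47678
condition number: (69/5) ÷ (1725/47678) = 381.4240
worst-case relative error ≤ 381.4240 × 1/594 = 0.6421
solve Ax = b  →  x = [25.8218 -35.9893 33.0840]
2-norm of b is 4.6904; of x, 55.2860
Δx = A⁻¹·δb where δb = 1/594·4.6904·d; ‖Δx‖ = 0.2182
dividing the unrounded norms, ‖Δx‖/‖x‖ = 0.0039
realised/bound (from unrounded values) ≈ 0.0061


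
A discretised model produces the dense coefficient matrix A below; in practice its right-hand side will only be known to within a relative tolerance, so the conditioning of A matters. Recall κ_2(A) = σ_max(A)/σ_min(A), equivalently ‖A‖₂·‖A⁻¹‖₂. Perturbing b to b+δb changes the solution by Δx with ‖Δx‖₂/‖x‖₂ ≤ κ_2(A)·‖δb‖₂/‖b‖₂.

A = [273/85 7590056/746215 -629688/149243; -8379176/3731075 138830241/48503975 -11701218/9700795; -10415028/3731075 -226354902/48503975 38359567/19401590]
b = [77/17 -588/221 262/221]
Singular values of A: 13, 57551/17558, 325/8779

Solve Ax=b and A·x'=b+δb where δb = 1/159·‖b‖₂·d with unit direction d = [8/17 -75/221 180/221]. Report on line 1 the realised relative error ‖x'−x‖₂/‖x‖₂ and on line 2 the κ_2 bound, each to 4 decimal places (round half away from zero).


0.0085
2.2086

largest singular value 13, smallest 325/8779
condition number: 13 ÷ (325/8779) = 351.1600
worst-case relative error ≤ 351.1600 × 1/159 = 2.2086
solve Ax = b  →  x = [0.6504 41.6042 99.7183]
2-norm of b is 5.3852; of x, 108.0512
Δx = A⁻¹·δb where δb = 1/159·5.3852·d; ‖Δx‖ = 0.9149
relative error = 0.0085
tightness: 0.0085 against a bound of 2.2086 (unrounded ratio ≈ 0.0038)


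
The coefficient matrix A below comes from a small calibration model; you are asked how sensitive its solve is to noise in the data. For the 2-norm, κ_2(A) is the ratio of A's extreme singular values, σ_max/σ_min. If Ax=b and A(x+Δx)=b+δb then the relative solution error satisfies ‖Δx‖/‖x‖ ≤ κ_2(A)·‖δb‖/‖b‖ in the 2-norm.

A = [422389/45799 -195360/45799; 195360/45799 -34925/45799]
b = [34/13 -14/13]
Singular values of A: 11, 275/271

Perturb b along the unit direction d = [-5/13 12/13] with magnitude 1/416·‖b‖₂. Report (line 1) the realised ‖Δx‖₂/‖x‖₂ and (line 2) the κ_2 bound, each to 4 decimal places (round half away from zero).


σ_max = 11, σ_min = 275/271
κ_2(A) = 11 / (275/271) = 10.8400
perturbation bound = 10.8400·1/416 = 0.0261
solve Ax = b  →  x = [-0.5902 -1.8892]
2-norm of b is 2.8284; of x, 1.9793
Δx = A⁻¹·δb where δb = 1/416·2.8284·d; ‖Δx‖ = 0.0067
relative error = 0.0034
tightness: 0.0034 against a bound of 0.0261 (unrounded ratio ≈ 0.1299)

0.0034
0.0261


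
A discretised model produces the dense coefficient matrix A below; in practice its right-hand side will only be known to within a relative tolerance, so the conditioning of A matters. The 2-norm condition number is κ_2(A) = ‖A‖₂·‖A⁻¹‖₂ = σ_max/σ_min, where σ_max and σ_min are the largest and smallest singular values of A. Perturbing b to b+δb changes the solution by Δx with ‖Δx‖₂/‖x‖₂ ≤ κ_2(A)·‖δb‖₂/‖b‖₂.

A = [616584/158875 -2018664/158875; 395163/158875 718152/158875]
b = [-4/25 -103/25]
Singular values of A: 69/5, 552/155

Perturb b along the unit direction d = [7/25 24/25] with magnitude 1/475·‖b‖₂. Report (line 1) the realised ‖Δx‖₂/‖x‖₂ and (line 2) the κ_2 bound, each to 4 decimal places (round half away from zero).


σ_max = 69/5, σ_min = 552/155
κ_2(A) = (69/5) / (552/155) = 3.8750
perturbation bound = 3.8750·1/475 = 0.0082
solve Ax = b  →  x = [-1.0799 -0.3172]
2-norm of b is 4.1231; of x, 1.1255
Δx = A⁻¹·δb where δb = 1/475·4.1231·d; ‖Δx‖ = 0.0024
relative error = 0.0022
realised/bound (from unrounded values) ≈ 0.2655

0.0022
0.0082


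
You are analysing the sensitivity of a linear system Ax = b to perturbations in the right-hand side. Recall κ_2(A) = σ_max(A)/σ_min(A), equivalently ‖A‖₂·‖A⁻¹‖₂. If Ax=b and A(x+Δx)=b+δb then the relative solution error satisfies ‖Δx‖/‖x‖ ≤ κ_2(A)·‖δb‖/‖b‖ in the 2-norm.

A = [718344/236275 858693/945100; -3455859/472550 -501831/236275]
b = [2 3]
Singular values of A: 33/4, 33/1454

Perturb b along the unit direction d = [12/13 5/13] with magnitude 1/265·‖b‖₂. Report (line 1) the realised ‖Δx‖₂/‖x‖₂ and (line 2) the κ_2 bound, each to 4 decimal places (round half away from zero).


σ_max = 33/4, σ_min = 33/1454
κ_2(A) = (33/4) / (33/1454) = 363.5000
κ_2(A)·‖δb‖/‖b‖ = 1.3717
solve Ax = b  →  x = [-37.2436 126.8267]
2-norm of b is 3.6056; of x, 132.1820
Δx = A⁻¹·δb where δb = 1/265·3.6056·d; ‖Δx‖ = 0.5995
realised ‖Δx‖/‖x‖ = 0.0045
realised/bound (from unrounded values) ≈ 0.0033

0.0045
1.3717


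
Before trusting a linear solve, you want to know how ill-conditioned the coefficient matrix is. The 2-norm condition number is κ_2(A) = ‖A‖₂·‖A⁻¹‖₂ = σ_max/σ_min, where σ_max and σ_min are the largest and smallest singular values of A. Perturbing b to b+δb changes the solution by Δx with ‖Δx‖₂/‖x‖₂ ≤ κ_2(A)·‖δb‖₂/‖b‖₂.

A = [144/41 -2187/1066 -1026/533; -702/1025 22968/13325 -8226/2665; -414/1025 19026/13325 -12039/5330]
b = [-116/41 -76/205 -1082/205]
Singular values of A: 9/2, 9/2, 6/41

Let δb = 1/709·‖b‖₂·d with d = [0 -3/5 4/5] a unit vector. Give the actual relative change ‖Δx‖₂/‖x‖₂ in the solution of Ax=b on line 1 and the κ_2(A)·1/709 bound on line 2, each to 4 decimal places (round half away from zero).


largest singular value 9/2, smallest 6/41
condition number: (9/2) ÷ (6/41) = 30.7500
perturbation bound = 30.7500·1/709 = 0.0434
solve Ax = b  →  x = [-16.7556 -20.2803 -7.4872]
2-norm of b is 6.0000; of x, 27.3514
δb = ε·‖b‖·d = [0.0000 -0.0051 0.0068]; solving A·Δx = δb gives ‖Δx‖ = 0.0578
realised ‖Δx‖/‖x‖ = 0.0021
realised/bound (from unrounded values) ≈ 0.0487

0.0021
0.0434
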